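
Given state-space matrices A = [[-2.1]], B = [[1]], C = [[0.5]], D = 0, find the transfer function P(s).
P(s) = C(sI - A)⁻¹B + D.
Characteristic polynomial det(sI - A) = s + 2.1.
Numerator from C·adj(sI-A)·B + D·det(sI-A) = 0.5.
P(s) = (0.5)/(s + 2.1)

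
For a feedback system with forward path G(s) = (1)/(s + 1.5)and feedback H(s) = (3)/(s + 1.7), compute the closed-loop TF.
Closed-loop T = G/(1+GH).
Numerator: G_num * H_den = s + 1.7.
Denominator: G_den * H_den + G_num * H_num = (s^2 + 3.2*s + 2.55) + (3) = s^2 + 3.2*s + 5.55.
T(s) = (s + 1.7)/(s^2 + 3.2*s + 5.55)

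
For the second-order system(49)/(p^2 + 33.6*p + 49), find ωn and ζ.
Standard form: ωn²/(p²+2ζωn·p+ωn²).
const=49=ωn² → ωn=7, p coeff=33.6=2ζωn → ζ=2.4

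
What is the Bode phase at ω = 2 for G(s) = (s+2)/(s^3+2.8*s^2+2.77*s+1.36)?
Substitute s = j*2: G(j2) = -0.23912 - 0.143472j.
∠G(j2) = atan2(Im, Re) = atan2(-0.143472, -0.23912) = -149.04°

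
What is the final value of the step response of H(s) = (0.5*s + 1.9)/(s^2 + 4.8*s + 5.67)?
FVT: lim_{t→∞} y(t) = lim_{s→0} s*Y(s) where Y(s) = H(s)/s.
= lim_{s→0} H(s) = H(0) = num(0)/den(0) = 1.9/5.67 = 0.3351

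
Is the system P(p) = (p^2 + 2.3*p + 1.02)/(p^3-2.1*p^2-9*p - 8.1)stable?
Denominator: p^3 - 2.1*p^2 - 9*p - 8.1 = (p - 4.5)(p^2 + 2.4*p + 1.8). Poles: -1.2 + 0.6j, -1.2 - 0.6j, 4.5. All Re(p)<0: No (unstable)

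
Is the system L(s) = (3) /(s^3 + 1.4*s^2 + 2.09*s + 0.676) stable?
Denominator: s^3 + 1.4*s^2 + 2.09*s + 0.676 = (s + 0.4)(s^2 + s + 1.69). Poles: -0.4, -0.5 + 1.2j, -0.5 - 1.2j. All Re(p)<0: Yes (stable)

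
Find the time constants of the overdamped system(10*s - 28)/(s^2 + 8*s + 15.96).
Overdamped: real poles at -4.2, -3.8. τ = -1/pole → τ₁ = 0.2381, τ₂ = 0.2632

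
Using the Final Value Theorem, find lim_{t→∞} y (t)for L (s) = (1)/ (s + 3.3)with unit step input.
FVT: lim_{t→∞} y(t) = lim_{s→0} s*Y(s) where Y(s) = L(s)/s.
= lim_{s→0} L(s) = L(0) = num(0)/den(0) = 1/3.3 = 0.303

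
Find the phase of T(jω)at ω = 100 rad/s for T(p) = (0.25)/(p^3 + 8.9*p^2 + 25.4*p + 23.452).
Substitute p = j*100: T(j100) = -2.21811e-08 + 2.48658e-07j.
∠T(j100) = atan2(Im, Re) = atan2(2.48658e-07, -2.21811e-08) = 95.10° (principal value).
Summing the individual angle contributions Σ∠(j100 − zᵢ) − Σ∠(j100 − pₖ) over the 0 zero(s) and 3 pole(s), each followed continuously from ω = 0 (DC phase referenced to (−180°, 180°]), gives -264.90°, i.e. the principal value - 360°. Continuous Bode phase = -264.90°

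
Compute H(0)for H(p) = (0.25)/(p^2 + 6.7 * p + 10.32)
DC gain = H(0) = num(0)/den(0) = 0.25/10.32 = 0.02422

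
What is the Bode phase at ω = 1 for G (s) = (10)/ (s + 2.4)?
Substitute s = j*1: G(j1) = 3.5503 - 1.47929j.
∠G(j1) = atan2(Im, Re) = atan2(-1.47929, 3.5503) = -22.62°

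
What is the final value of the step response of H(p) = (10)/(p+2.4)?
FVT: lim_{t→∞} y(t) = lim_{p→0} p*Y(p) where Y(p) = H(p)/p.
= lim_{p→0} H(p) = H(0) = num(0)/den(0) = 10/2.4 = 4.167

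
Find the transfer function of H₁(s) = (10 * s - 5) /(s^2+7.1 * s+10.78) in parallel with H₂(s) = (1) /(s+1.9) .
Parallel: H = H₁ + H₂ = (n₁·d₂ + n₂·d₁)/(d₁·d₂).
n₁·d₂ = 10*s^2 + 14*s - 9.5. n₂·d₁ = s^2 + 7.1*s + 10.78. Sum = 11*s^2 + 21.1*s + 1.28. d₁·d₂ = s^3 + 9*s^2 + 24.27*s + 20.482.
H(s) = (11*s^2 + 21.1*s + 1.28)/(s^3 + 9*s^2 + 24.27*s + 20.482)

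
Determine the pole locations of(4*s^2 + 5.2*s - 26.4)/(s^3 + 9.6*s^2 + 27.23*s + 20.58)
Set denominator = 0: s^3 + 9.6*s^2 + 27.23*s + 20.58 = (s + 4.9)(s + 3.5)(s + 1.2) = 0 → Poles: -1.2, -3.5, -4.9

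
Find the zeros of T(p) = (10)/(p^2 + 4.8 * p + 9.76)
Numerator is a nonzero constant (10) → Zeros: none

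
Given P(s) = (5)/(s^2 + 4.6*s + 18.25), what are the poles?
Set denominator = 0: s^2 + 4.6*s + 18.25 = 0 → Poles: -2.3 + 3.6j, -2.3 - 3.6j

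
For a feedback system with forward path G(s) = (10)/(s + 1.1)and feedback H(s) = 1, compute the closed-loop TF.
Closed-loop T = G/(1+GH).
Numerator: G_num * H_den = 10.
Denominator: G_den * H_den + G_num * H_num = (s + 1.1) + (10) = s + 11.1.
T(s) = (10)/(s + 11.1)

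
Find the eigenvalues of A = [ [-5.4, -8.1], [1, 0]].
Eigenvalues solve det(λI - A) = 0.
Characteristic polynomial: λ^2 + 5.4*λ + 8.1 = 0.
Roots: -2.7 + 0.9j, -2.7 - 0.9j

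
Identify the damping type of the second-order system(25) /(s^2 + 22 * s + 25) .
Standard form: ωn²/(s²+2ζωn·s+ωn²) gives ωn=5, ζ=2.2.
Overdamped (ζ = 2.2 > 1)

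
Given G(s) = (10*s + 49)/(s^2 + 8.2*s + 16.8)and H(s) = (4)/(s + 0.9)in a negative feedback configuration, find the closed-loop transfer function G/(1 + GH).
Closed-loop T = G/(1+GH).
Numerator: G_num * H_den = 10*s^2 + 58*s + 44.1.
Denominator: G_den * H_den + G_num * H_num = (s^3 + 9.1*s^2 + 24.18*s + 15.12) + (40*s + 196) = s^3 + 9.1*s^2 + 64.18*s + 211.12.
T(s) = (10*s^2 + 58*s + 44.1)/(s^3 + 9.1*s^2 + 64.18*s + 211.12)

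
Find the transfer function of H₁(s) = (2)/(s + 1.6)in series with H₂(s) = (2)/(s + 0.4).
Series: H = H₁ · H₂ = (n₁·n₂)/(d₁·d₂).
Num: n₁·n₂ = 4. Den: d₁·d₂ = s^2 + 2*s + 0.64.
H(s) = (4)/(s^2 + 2*s + 0.64)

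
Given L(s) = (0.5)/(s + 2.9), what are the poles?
Set denominator = 0: s + 2.9 = 0 → Poles: -2.9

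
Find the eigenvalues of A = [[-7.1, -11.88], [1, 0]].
Eigenvalues solve det(λI - A) = 0.
Characteristic polynomial: λ^2 + 7.1*λ + 11.88 = 0.
Factor: (λ + 4.4)(λ + 2.7) = 0.
Roots: -2.7, -4.4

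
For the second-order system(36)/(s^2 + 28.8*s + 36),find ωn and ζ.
Standard form: ωn²/(s²+2ζωn·s+ωn²).
const=36=ωn² → ωn=6, s coeff=28.8=2ζωn → ζ=2.4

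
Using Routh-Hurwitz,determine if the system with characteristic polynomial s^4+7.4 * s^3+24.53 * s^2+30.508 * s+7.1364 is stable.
Routh array:
s^4: [1, 24.53, 7.1364]; s^3: [7.4, 30.508]; s^2: [20.4073, 7.1364]; s^1: [27.9202]; s^0: [7.1364]
First column: [1, 7.4, 20.4073, 27.9202, 7.1364]. Sign changes = 0.
Yes, stable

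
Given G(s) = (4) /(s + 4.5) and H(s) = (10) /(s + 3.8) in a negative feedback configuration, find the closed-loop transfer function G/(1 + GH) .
Closed-loop T = G/(1+GH).
Numerator: G_num * H_den = 4*s + 15.2.
Denominator: G_den * H_den + G_num * H_num = (s^2 + 8.3*s + 17.1) + (40) = s^2 + 8.3*s + 57.1.
T(s) = (4*s + 15.2)/(s^2 + 8.3*s + 57.1)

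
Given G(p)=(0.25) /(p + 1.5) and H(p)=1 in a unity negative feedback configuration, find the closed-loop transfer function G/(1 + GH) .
Closed-loop T = G/(1+GH).
Numerator: G_num * H_den = 0.25.
Denominator: G_den * H_den + G_num * H_num = (p + 1.5) + (0.25) = p + 1.75.
T(p) = (0.25)/(p + 1.75)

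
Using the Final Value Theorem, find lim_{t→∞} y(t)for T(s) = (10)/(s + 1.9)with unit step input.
FVT: lim_{t→∞} y(t) = lim_{s→0} s*Y(s) where Y(s) = T(s)/s.
= lim_{s→0} T(s) = T(0) = num(0)/den(0) = 10/1.9 = 5.263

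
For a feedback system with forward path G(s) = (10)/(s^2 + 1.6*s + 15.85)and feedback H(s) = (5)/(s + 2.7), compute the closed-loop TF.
Closed-loop T = G/(1+GH).
Numerator: G_num * H_den = 10*s + 27.
Denominator: G_den * H_den + G_num * H_num = (s^3 + 4.3*s^2 + 20.17*s + 42.795) + (50) = s^3 + 4.3*s^2 + 20.17*s + 92.795.
T(s) = (10*s + 27)/(s^3 + 4.3*s^2 + 20.17*s + 92.795)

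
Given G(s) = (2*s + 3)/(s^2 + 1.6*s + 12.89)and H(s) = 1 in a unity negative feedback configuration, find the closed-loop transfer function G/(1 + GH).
Closed-loop T = G/(1+GH).
Numerator: G_num * H_den = 2*s + 3.
Denominator: G_den * H_den + G_num * H_num = (s^2 + 1.6*s + 12.89) + (2*s + 3) = s^2 + 3.6*s + 15.89.
T(s) = (2*s + 3)/(s^2 + 3.6*s + 15.89)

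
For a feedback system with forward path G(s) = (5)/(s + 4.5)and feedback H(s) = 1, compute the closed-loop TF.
Closed-loop T = G/(1+GH).
Numerator: G_num * H_den = 5.
Denominator: G_den * H_den + G_num * H_num = (s + 4.5) + (5) = s + 9.5.
T(s) = (5)/(s + 9.5)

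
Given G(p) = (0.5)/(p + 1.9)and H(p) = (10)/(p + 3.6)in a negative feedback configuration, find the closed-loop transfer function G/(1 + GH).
Closed-loop T = G/(1+GH).
Numerator: G_num * H_den = 0.5*p + 1.8.
Denominator: G_den * H_den + G_num * H_num = (p^2 + 5.5*p + 6.84) + (5) = p^2 + 5.5*p + 11.84.
T(p) = (0.5*p + 1.8)/(p^2 + 5.5*p + 11.84)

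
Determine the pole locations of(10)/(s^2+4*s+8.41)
Set denominator = 0: s^2 + 4*s + 8.41 = 0 → Poles: -2 + 2.1j, -2 - 2.1j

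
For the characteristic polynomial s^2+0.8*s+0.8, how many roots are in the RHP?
Poles: -0.4 + 0.8j, -0.4 - 0.8j. RHP poles (Re>0): 0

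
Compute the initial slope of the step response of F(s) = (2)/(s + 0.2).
IVT: y'(0⁺) = lim_{s→∞} s²·Y(s) = lim_{s→∞} s·F(s).
deg(num) = 0, deg(den) = 1, relative degree = 1, so s·F(s) → (leading num)/(leading den) = 2/1 = 2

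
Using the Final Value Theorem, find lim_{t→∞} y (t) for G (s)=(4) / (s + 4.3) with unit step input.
FVT: lim_{t→∞} y(t) = lim_{s→0} s*Y(s) where Y(s) = G(s)/s.
= lim_{s→0} G(s) = G(0) = num(0)/den(0) = 4/4.3 = 0.9302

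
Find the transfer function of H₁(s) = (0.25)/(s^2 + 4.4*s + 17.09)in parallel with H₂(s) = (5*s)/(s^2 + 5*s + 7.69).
Parallel: H = H₁ + H₂ = (n₁·d₂ + n₂·d₁)/(d₁·d₂).
n₁·d₂ = 0.25*s^2 + 1.25*s + 1.9225. n₂·d₁ = 5*s^3 + 22*s^2 + 85.45*s. Sum = 5*s^3 + 22.25*s^2 + 86.7*s + 1.9225. d₁·d₂ = s^4 + 9.4*s^3 + 46.78*s^2 + 119.286*s + 131.4221.
H(s) = (5*s^3 + 22.25*s^2 + 86.7*s + 1.9225)/(s^4 + 9.4*s^3 + 46.78*s^2 + 119.286*s + 131.4221)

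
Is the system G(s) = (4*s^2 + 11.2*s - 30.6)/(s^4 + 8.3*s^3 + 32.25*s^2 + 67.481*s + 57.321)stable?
Denominator: s^4 + 8.3*s^3 + 32.25*s^2 + 67.481*s + 57.321 = (s + 2.2)(s + 2.7)(s^2 + 3.4*s + 9.65). Poles: -1.7 + 2.6j, -1.7 - 2.6j, -2.2, -2.7. All Re(p)<0: Yes (stable)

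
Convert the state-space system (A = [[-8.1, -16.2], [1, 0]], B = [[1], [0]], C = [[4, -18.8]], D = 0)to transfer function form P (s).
P(s) = C(sI - A)⁻¹B + D.
Characteristic polynomial det(sI - A) = s^2 + 8.1*s + 16.2.
Numerator from C·adj(sI-A)·B + D·det(sI-A) = 4*s - 18.8.
P(s) = (4*s - 18.8)/(s^2 + 8.1*s + 16.2)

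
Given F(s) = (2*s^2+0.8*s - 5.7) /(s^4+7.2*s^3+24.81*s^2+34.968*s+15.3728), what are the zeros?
Set numerator = 0: 2*s^2 + 0.8*s - 5.7 = 2*(s + 1.9)(s - 1.5) = 0 → Zeros: -1.9, 1.5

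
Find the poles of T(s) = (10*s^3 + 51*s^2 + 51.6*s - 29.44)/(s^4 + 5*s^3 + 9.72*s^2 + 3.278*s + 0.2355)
Set denominator = 0: s^4 + 5*s^3 + 9.72*s^2 + 3.278*s + 0.2355 = (s + 0.1)(s + 0.3)(s^2 + 4.6*s + 7.85) = 0 → Poles: -0.1, -0.3, -2.3 + 1.6j, -2.3 - 1.6j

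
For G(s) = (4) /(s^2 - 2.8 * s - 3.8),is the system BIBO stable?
Denominator: s^2 - 2.8*s - 3.8 = (s - 3.8)(s + 1). Poles: -1, 3.8. All Re(p)<0: No (unstable)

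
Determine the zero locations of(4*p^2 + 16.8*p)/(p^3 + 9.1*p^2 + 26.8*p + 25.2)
Set numerator = 0: 4*p^2 + 16.8*p = 4*p(p + 4.2) = 0 → Zeros: -4.2, 0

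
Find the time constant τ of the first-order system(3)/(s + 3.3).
First-order system: τ = -1/pole. Pole = -3.3. τ = -1/(-3.3) = 0.303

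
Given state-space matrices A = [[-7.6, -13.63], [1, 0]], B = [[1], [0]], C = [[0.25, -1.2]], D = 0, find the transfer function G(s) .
G(s) = C(sI - A)⁻¹B + D.
Characteristic polynomial det(sI - A) = s^2 + 7.6*s + 13.63.
Numerator from C·adj(sI-A)·B + D·det(sI-A) = 0.25*s - 1.2.
G(s) = (0.25*s - 1.2)/(s^2 + 7.6*s + 13.63)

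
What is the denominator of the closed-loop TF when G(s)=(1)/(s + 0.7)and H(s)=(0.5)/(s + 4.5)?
Characteristic poly = G_den * H_den + G_num * H_num = (s^2 + 5.2*s + 3.15) + (0.5) = s^2 + 5.2*s + 3.65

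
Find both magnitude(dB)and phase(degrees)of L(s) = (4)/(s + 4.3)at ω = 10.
Substitute s = j*10: L(j10) = 0.14516 - 0.337581j.
|L| = 20*log₁₀(sqrt(Re²+Im²)) = -8.70 dB.
∠L = atan2(Im, Re) = -66.73°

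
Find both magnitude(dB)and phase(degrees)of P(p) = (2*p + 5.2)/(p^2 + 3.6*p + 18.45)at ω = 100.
Substitute p = j*100: P(j100) = 0.000201441 - 0.0200297j.
|P| = 20*log₁₀(sqrt(Re²+Im²)) = -33.97 dB.
∠P = atan2(Im, Re) = -89.42°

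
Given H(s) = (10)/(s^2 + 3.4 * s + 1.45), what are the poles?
Set denominator = 0: s^2 + 3.4*s + 1.45 = (s + 2.9)(s + 0.5) = 0 → Poles: -0.5, -2.9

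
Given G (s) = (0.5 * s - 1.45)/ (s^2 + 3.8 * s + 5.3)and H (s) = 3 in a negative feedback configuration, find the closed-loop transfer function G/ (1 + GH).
Closed-loop T = G/(1+GH).
Numerator: G_num * H_den = 0.5*s - 1.45.
Denominator: G_den * H_den + G_num * H_num = (s^2 + 3.8*s + 5.3) + (1.5*s - 4.35) = s^2 + 5.3*s + 0.95.
T(s) = (0.5*s - 1.45)/(s^2 + 5.3*s + 0.95)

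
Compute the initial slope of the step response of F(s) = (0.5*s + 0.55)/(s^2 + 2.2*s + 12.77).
IVT: y'(0⁺) = lim_{s→∞} s²·Y(s) = lim_{s→∞} s·F(s).
deg(num) = 1, deg(den) = 2, relative degree = 1, so s·F(s) → (leading num)/(leading den) = 0.5/1 = 0.5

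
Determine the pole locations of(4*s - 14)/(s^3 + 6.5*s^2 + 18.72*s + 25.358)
Set denominator = 0: s^3 + 6.5*s^2 + 18.72*s + 25.358 = (s + 3.1)(s^2 + 3.4*s + 8.18) = 0 → Poles: -1.7 + 2.3j, -1.7 - 2.3j, -3.1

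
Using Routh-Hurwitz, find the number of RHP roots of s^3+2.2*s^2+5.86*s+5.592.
Routh array:
s^3: [1, 5.86]; s^2: [2.2, 5.592]; s^1: [3.31818]; s^0: [5.592]
First column: [1, 2.2, 3.31818, 5.592]. Sign changes = RHP roots = 0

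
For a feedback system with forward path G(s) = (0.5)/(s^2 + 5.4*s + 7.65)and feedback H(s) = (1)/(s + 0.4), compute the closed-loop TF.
Closed-loop T = G/(1+GH).
Numerator: G_num * H_den = 0.5*s + 0.2.
Denominator: G_den * H_den + G_num * H_num = (s^3 + 5.8*s^2 + 9.81*s + 3.06) + (0.5) = s^3 + 5.8*s^2 + 9.81*s + 3.56.
T(s) = (0.5*s + 0.2)/(s^3 + 5.8*s^2 + 9.81*s + 3.56)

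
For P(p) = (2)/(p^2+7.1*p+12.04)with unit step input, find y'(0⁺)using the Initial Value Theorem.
IVT: y'(0⁺) = lim_{p→∞} p²·Y(p) = lim_{p→∞} p·P(p).
deg(num) = 0, deg(den) = 2, relative degree = 2 ≥ 2, so p·P(p) → 0. Initial slope = 0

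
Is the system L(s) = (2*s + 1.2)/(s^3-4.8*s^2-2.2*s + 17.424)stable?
Denominator: s^3 - 4.8*s^2 - 2.2*s + 17.424 = (s - 2.2)(s + 1.8)(s - 4.4). Poles: -1.8, 2.2, 4.4. All Re(p)<0: No (unstable)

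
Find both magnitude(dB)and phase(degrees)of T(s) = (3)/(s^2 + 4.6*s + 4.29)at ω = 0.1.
Substitute s = j*0.1: T(j0.1) = 0.69293 - 0.0744738j.
|T| = 20*log₁₀(sqrt(Re²+Im²)) = -3.14 dB.
∠T = atan2(Im, Re) = -6.13°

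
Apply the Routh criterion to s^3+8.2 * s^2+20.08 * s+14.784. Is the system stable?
Routh array:
s^3: [1, 20.08]; s^2: [8.2, 14.784]; s^1: [18.2771]; s^0: [14.784]
First column: [1, 8.2, 18.2771, 14.784]. Sign changes = 0.
Yes, stable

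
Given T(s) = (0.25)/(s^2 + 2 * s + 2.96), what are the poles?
Set denominator = 0: s^2 + 2*s + 2.96 = 0 → Poles: -1 + 1.4j, -1 - 1.4j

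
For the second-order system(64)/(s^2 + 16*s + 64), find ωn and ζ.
Standard form: ωn²/(s²+2ζωn·s+ωn²).
const=64=ωn² → ωn=8, s coeff=16=2ζωn → ζ=1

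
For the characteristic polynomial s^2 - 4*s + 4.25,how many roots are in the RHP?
Poles: 2 + 0.5j, 2 - 0.5j. RHP poles (Re>0): 2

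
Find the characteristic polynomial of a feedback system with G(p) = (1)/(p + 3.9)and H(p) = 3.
Characteristic poly = G_den * H_den + G_num * H_num = (p + 3.9) + (3) = p + 6.9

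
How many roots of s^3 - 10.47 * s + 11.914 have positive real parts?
Factor: s^3 - 10.47*s + 11.914 = (s - 1.4)(s + 3.7)(s - 2.3).
Roots: -3.7, 1.4, 2.3.
RHP roots (Re>0): 2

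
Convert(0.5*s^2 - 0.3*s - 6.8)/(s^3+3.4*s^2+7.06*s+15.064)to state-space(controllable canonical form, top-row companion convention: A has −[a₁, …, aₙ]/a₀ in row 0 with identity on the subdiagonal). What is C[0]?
Reachable canonical form: C = numerator coefficients (right-aligned, zero-padded to length n).
num = 0.5*s^2 - 0.3*s - 6.8, C = [[0.5, -0.3, -6.8]].
C[0] = 0.5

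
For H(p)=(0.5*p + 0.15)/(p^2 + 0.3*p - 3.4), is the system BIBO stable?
Denominator: p^2 + 0.3*p - 3.4 = (p - 1.7)(p + 2). Poles: -2, 1.7. All Re(p)<0: No (unstable)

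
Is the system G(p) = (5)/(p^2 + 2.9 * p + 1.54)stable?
Denominator: p^2 + 2.9*p + 1.54 = (p + 2.2)(p + 0.7). Poles: -0.7, -2.2. All Re(p)<0: Yes (stable)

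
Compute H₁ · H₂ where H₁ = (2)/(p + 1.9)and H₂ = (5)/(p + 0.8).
Series: H = H₁ · H₂ = (n₁·n₂)/(d₁·d₂).
Num: n₁·n₂ = 10. Den: d₁·d₂ = p^2 + 2.7*p + 1.52.
H(p) = (10)/(p^2 + 2.7*p + 1.52)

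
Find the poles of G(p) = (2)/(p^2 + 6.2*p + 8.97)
Set denominator = 0: p^2 + 6.2*p + 8.97 = (p + 3.9)(p + 2.3) = 0 → Poles: -2.3, -3.9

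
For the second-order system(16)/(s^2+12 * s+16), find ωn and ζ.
Standard form: ωn²/(s²+2ζωn·s+ωn²).
const=16=ωn² → ωn=4, s coeff=12=2ζωn → ζ=1.5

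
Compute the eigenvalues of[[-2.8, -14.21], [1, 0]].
Eigenvalues solve det(λI - A) = 0.
Characteristic polynomial: λ^2 + 2.8*λ + 14.21 = 0.
Roots: -1.4 + 3.5j, -1.4 - 3.5j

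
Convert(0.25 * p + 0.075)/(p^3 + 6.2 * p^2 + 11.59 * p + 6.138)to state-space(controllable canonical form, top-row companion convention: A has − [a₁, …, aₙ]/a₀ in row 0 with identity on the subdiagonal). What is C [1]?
Reachable canonical form: C = numerator coefficients (right-aligned, zero-padded to length n).
num = 0.25*p + 0.075, C = [[0, 0.25, 0.075]].
C[1] = 0.25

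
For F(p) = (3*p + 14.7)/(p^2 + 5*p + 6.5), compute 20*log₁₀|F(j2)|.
Substitute p = j*2: F(j2) = 0.910588 - 1.24235j.
|F(j2)| = sqrt(Re² + Im²) = 1.54.
20*log₁₀(1.54) = 3.75 dB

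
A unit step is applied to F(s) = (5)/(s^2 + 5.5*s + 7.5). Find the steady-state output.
FVT: lim_{t→∞} y(t) = lim_{s→0} s*Y(s) where Y(s) = F(s)/s.
= lim_{s→0} F(s) = F(0) = num(0)/den(0) = 5/7.5 = 0.6667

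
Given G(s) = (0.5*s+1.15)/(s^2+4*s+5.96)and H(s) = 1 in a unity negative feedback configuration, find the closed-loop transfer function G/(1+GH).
Closed-loop T = G/(1+GH).
Numerator: G_num * H_den = 0.5*s + 1.15.
Denominator: G_den * H_den + G_num * H_num = (s^2 + 4*s + 5.96) + (0.5*s + 1.15) = s^2 + 4.5*s + 7.11.
T(s) = (0.5*s + 1.15)/(s^2 + 4.5*s + 7.11)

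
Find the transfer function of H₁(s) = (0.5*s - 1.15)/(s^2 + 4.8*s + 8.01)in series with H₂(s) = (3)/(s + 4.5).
Series: H = H₁ · H₂ = (n₁·n₂)/(d₁·d₂).
Num: n₁·n₂ = 1.5*s - 3.45. Den: d₁·d₂ = s^3 + 9.3*s^2 + 29.61*s + 36.045.
H(s) = (1.5*s - 3.45)/(s^3 + 9.3*s^2 + 29.61*s + 36.045)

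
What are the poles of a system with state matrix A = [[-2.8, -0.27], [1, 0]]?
Eigenvalues solve det(λI - A) = 0.
Characteristic polynomial: λ^2 + 2.8*λ + 0.27 = 0.
Factor: (λ + 0.1)(λ + 2.7) = 0.
Roots: -0.1, -2.7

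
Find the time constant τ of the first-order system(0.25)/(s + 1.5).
First-order system: τ = -1/pole. Pole = -1.5. τ = -1/(-1.5) = 0.6667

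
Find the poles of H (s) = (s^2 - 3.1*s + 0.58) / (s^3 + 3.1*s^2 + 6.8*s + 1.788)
Set denominator = 0: s^3 + 3.1*s^2 + 6.8*s + 1.788 = (s + 0.3)(s^2 + 2.8*s + 5.96) = 0 → Poles: -0.3, -1.4 + 2j, -1.4 - 2j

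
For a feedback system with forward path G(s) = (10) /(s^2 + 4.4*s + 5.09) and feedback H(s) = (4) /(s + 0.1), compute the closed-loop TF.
Closed-loop T = G/(1+GH).
Numerator: G_num * H_den = 10*s + 1.
Denominator: G_den * H_den + G_num * H_num = (s^3 + 4.5*s^2 + 5.53*s + 0.509) + (40) = s^3 + 4.5*s^2 + 5.53*s + 40.509.
T(s) = (10*s + 1)/(s^3 + 4.5*s^2 + 5.53*s + 40.509)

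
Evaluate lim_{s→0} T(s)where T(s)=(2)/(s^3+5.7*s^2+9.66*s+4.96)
DC gain = T(0) = num(0)/den(0) = 2/4.96 = 0.4032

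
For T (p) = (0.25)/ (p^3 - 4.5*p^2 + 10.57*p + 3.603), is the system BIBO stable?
Denominator: p^3 - 4.5*p^2 + 10.57*p + 3.603 = (p + 0.3)(p^2 - 4.8*p + 12.01). Poles: -0.3, 2.4 + 2.5j, 2.4 - 2.5j. All Re(p)<0: No (unstable)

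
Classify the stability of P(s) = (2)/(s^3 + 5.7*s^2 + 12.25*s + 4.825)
Denominator: s^3 + 5.7*s^2 + 12.25*s + 4.825 = (s + 0.5)(s^2 + 5.2*s + 9.65). Poles: -0.5, -2.6 + 1.7j, -2.6 - 1.7j. Stable (all poles in LHP)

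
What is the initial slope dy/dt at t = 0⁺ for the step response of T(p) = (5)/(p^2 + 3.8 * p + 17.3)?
IVT: y'(0⁺) = lim_{p→∞} p²·Y(p) = lim_{p→∞} p·T(p).
deg(num) = 0, deg(den) = 2, relative degree = 2 ≥ 2, so p·T(p) → 0. Initial slope = 0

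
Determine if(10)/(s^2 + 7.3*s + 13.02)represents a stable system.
Denominator: s^2 + 7.3*s + 13.02 = (s + 4.2)(s + 3.1). Poles: -3.1, -4.2. All Re(p)<0: Yes (stable)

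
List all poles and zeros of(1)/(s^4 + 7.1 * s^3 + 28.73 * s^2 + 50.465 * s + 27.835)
Set denominator = 0: s^4 + 7.1*s^3 + 28.73*s^2 + 50.465*s + 27.835 = (s + 1.9)(s + 1)(s^2 + 4.2*s + 14.65) = 0 → Poles: -1, -1.9, -2.1 + 3.2j, -2.1 - 3.2j
Numerator is a nonzero constant (1) → Zeros: none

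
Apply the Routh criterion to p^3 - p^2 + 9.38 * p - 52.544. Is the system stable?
Routh array:
p^3: [1, 9.38]; p^2: [-1, -52.544]; p^1: [-43.164]; p^0: [-52.544]
First column: [1, -1, -43.164, -52.544]. Sign changes = 1.
No, unstable (1 RHP root(s))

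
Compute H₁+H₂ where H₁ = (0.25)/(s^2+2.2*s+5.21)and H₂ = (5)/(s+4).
Parallel: H = H₁ + H₂ = (n₁·d₂ + n₂·d₁)/(d₁·d₂).
n₁·d₂ = 0.25*s + 1. n₂·d₁ = 5*s^2 + 11*s + 26.05. Sum = 5*s^2 + 11.25*s + 27.05. d₁·d₂ = s^3 + 6.2*s^2 + 14.01*s + 20.84.
H(s) = (5*s^2 + 11.25*s + 27.05)/(s^3 + 6.2*s^2 + 14.01*s + 20.84)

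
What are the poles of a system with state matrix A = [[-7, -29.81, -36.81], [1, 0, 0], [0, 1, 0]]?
Eigenvalues solve det(λI - A) = 0.
Characteristic polynomial: λ^3 + 7*λ^2 + 29.81*λ + 36.81 = 0.
Factor: (λ + 1.8)(λ^2 + 5.2*λ + 20.45) = 0.
Roots: -1.8, -2.6 + 3.7j, -2.6 - 3.7j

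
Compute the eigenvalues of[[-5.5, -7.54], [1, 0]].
Eigenvalues solve det(λI - A) = 0.
Characteristic polynomial: λ^2 + 5.5*λ + 7.54 = 0.
Factor: (λ + 2.9)(λ + 2.6) = 0.
Roots: -2.6, -2.9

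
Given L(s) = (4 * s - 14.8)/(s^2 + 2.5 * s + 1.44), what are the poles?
Set denominator = 0: s^2 + 2.5*s + 1.44 = (s + 0.9)(s + 1.6) = 0 → Poles: -0.9, -1.6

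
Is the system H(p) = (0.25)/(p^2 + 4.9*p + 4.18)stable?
Denominator: p^2 + 4.9*p + 4.18 = (p + 1.1)(p + 3.8). Poles: -1.1, -3.8. All Re(p)<0: Yes (stable)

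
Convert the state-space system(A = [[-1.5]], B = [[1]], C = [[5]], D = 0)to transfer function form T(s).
T(s) = C(sI - A)⁻¹B + D.
Characteristic polynomial det(sI - A) = s + 1.5.
Numerator from C·adj(sI-A)·B + D·det(sI-A) = 5.
T(s) = (5)/(s + 1.5)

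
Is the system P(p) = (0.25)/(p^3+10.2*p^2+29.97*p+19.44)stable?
Denominator: p^3 + 10.2*p^2 + 29.97*p + 19.44 = (p + 0.9)(p + 4.5)(p + 4.8). Poles: -0.9, -4.5, -4.8. All Re(p)<0: Yes (stable)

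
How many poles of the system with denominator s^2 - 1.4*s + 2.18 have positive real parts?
Poles: 0.7 + 1.3j, 0.7 - 1.3j. RHP poles (Re>0): 2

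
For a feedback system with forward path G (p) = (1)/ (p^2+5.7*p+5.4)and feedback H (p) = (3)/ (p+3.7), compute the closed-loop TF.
Closed-loop T = G/(1+GH).
Numerator: G_num * H_den = p + 3.7.
Denominator: G_den * H_den + G_num * H_num = (p^3 + 9.4*p^2 + 26.49*p + 19.98) + (3) = p^3 + 9.4*p^2 + 26.49*p + 22.98.
T(p) = (p + 3.7)/(p^3 + 9.4*p^2 + 26.49*p + 22.98)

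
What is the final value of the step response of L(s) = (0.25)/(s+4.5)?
FVT: lim_{t→∞} y(t) = lim_{s→0} s*Y(s) where Y(s) = L(s)/s.
= lim_{s→0} L(s) = L(0) = num(0)/den(0) = 0.25/4.5 = 0.05556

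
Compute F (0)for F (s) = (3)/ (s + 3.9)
DC gain = F(0) = num(0)/den(0) = 3/3.9 = 0.7692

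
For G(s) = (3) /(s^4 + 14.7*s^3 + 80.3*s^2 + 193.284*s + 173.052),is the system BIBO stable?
Denominator: s^4 + 14.7*s^3 + 80.3*s^2 + 193.284*s + 173.052 = (s + 4.6)(s + 3.3)(s + 3)(s + 3.8). Poles: -3, -3.3, -3.8, -4.6. All Re(p)<0: Yes (stable)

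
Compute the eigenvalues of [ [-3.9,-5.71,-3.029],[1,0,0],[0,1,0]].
Eigenvalues solve det(λI - A) = 0.
Characteristic polynomial: λ^3 + 3.9*λ^2 + 5.71*λ + 3.029 = 0.
Factor: (λ + 1.3)(λ^2 + 2.6*λ + 2.33) = 0.
Roots: -1.3, -1.3 + 0.8j, -1.3 - 0.8j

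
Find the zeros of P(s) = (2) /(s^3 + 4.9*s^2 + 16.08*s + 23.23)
Numerator is a nonzero constant (2) → Zeros: none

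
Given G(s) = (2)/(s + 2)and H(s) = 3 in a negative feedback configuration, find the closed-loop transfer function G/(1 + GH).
Closed-loop T = G/(1+GH).
Numerator: G_num * H_den = 2.
Denominator: G_den * H_den + G_num * H_num = (s + 2) + (6) = s + 8.
T(s) = (2)/(s + 8)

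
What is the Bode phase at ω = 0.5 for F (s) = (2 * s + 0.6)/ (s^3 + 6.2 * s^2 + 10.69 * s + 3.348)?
Substitute s = j*0.5: F(j0.5) = 0.206645 - 0.0437647j.
∠F(j0.5) = atan2(Im, Re) = atan2(-0.0437647, 0.206645) = -11.96°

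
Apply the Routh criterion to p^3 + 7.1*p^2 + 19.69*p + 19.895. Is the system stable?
Routh array:
p^3: [1, 19.69]; p^2: [7.1, 19.895]; p^1: [16.8879]; p^0: [19.895]
First column: [1, 7.1, 16.8879, 19.895]. Sign changes = 0.
Yes, stable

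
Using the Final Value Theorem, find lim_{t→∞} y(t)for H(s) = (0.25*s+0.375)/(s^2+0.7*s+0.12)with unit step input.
FVT: lim_{t→∞} y(t) = lim_{s→0} s*Y(s) where Y(s) = H(s)/s.
= lim_{s→0} H(s) = H(0) = num(0)/den(0) = 0.375/0.12 = 3.125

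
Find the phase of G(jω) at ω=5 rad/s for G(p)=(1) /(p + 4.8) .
Substitute p = j*5: G(j5) = 0.0999167 - 0.10408j.
∠G(j5) = atan2(Im, Re) = atan2(-0.10408, 0.0999167) = -46.17°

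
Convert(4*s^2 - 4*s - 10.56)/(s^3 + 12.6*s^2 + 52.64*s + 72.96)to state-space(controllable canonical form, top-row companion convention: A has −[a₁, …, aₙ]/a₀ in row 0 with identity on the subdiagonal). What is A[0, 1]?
Reachable canonical form for den = s^3 + 12.6*s^2 + 52.64*s + 72.96: top row of A = -[a₁,a₂,...,aₙ]/a₀, ones on the subdiagonal, zeros elsewhere.
A = [[-12.6, -52.64, -72.96], [1, 0, 0], [0, 1, 0]].
A[0,1] = -52.64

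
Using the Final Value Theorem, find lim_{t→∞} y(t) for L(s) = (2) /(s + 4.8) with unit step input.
FVT: lim_{t→∞} y(t) = lim_{s→0} s*Y(s) where Y(s) = L(s)/s.
= lim_{s→0} L(s) = L(0) = num(0)/den(0) = 2/4.8 = 0.4167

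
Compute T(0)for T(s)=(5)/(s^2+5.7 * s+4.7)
DC gain = T(0) = num(0)/den(0) = 5/4.7 = 1.064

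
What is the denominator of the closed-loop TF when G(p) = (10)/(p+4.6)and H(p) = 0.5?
Characteristic poly = G_den * H_den + G_num * H_num = (p + 4.6) + (5) = p + 9.6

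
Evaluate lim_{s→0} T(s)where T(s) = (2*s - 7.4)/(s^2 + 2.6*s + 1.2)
DC gain = T(0) = num(0)/den(0) = -7.4/1.2 = -6.167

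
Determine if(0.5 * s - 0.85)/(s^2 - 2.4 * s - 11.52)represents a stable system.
Denominator: s^2 - 2.4*s - 11.52 = (s - 4.8)(s + 2.4). Poles: -2.4, 4.8. All Re(p)<0: No (unstable)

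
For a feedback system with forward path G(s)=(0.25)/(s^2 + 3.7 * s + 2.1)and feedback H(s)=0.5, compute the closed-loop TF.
Closed-loop T = G/(1+GH).
Numerator: G_num * H_den = 0.25.
Denominator: G_den * H_den + G_num * H_num = (s^2 + 3.7*s + 2.1) + (0.125) = s^2 + 3.7*s + 2.225.
T(s) = (0.25)/(s^2 + 3.7*s + 2.225)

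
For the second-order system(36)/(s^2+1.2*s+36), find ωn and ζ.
Standard form: ωn²/(s²+2ζωn·s+ωn²).
const=36=ωn² → ωn=6, s coeff=1.2=2ζωn → ζ=0.1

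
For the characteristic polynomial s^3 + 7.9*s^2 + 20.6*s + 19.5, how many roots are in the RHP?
s^3 + 7.9*s^2 + 20.6*s + 19.5 = (s + 3.9)(s^2 + 4*s + 5). Poles: -2 + 1j, -2 - 1j, -3.9. RHP poles (Re>0): 0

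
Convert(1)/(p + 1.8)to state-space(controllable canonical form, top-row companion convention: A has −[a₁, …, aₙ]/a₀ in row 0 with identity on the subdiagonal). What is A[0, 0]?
Reachable canonical form for den = p + 1.8: top row of A = -[a₁,a₂,...,aₙ]/a₀, ones on the subdiagonal, zeros elsewhere.
A = [[-1.8]].
A[0,0] = -1.8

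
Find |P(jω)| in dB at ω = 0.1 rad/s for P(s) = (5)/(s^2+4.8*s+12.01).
Substitute s = j*0.1: P(j0.1) = 0.416001 - 0.01664j.
|P(j0.1)| = sqrt(Re² + Im²) = 0.4163.
20*log₁₀(0.4163) = -7.61 dB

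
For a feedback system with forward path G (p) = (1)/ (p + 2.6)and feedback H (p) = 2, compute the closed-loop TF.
Closed-loop T = G/(1+GH).
Numerator: G_num * H_den = 1.
Denominator: G_den * H_den + G_num * H_num = (p + 2.6) + (2) = p + 4.6.
T(p) = (1)/(p + 4.6)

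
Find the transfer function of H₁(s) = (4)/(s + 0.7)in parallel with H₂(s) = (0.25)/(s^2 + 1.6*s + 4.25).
Parallel: H = H₁ + H₂ = (n₁·d₂ + n₂·d₁)/(d₁·d₂).
n₁·d₂ = 4*s^2 + 6.4*s + 17. n₂·d₁ = 0.25*s + 0.175. Sum = 4*s^2 + 6.65*s + 17.175. d₁·d₂ = s^3 + 2.3*s^2 + 5.37*s + 2.975.
H(s) = (4*s^2 + 6.65*s + 17.175)/(s^3 + 2.3*s^2 + 5.37*s + 2.975)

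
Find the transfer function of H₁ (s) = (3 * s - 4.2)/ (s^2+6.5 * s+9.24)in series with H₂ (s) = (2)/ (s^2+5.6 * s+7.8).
Series: H = H₁ · H₂ = (n₁·n₂)/(d₁·d₂).
Num: n₁·n₂ = 6*s - 8.4. Den: d₁·d₂ = s^4 + 12.1*s^3 + 53.44*s^2 + 102.444*s + 72.072.
H(s) = (6*s - 8.4)/(s^4 + 12.1*s^3 + 53.44*s^2 + 102.444*s + 72.072)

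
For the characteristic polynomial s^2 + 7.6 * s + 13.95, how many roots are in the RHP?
s^2 + 7.6*s + 13.95 = (s + 4.5)(s + 3.1). Poles: -3.1, -4.5. RHP poles (Re>0): 0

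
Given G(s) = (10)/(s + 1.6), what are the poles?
Set denominator = 0: s + 1.6 = 0 → Poles: -1.6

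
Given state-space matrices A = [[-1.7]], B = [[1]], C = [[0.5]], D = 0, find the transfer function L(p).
L(p) = C(pI - A)⁻¹B + D.
Characteristic polynomial det(pI - A) = p + 1.7.
Numerator from C·adj(pI-A)·B + D·det(pI-A) = 0.5.
L(p) = (0.5)/(p + 1.7)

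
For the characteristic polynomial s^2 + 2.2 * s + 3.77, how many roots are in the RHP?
Poles: -1.1 + 1.6j, -1.1 - 1.6j. RHP poles (Re>0): 0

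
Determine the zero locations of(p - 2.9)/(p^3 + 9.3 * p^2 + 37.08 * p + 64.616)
Set numerator = 0: p - 2.9 = 0 → Zeros: 2.9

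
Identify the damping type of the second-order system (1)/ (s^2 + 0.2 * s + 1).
Standard form: ωn²/(s²+2ζωn·s+ωn²) gives ωn=1, ζ=0.1.
Underdamped (ζ = 0.1 < 1)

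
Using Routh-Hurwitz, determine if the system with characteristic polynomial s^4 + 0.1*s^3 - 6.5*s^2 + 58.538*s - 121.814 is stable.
Routh array:
s^4: [1, -6.5, -121.814]; s^3: [0.1, 58.538]; s^2: [-591.88, -121.814]; s^1: [58.5174]; s^0: [-121.814]
First column: [1, 0.1, -591.88, 58.5174, -121.814]. Sign changes = 3.
No, unstable (3 RHP root(s))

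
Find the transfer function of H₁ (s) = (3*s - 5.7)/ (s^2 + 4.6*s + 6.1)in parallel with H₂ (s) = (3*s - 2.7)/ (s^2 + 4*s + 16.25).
Parallel: H = H₁ + H₂ = (n₁·d₂ + n₂·d₁)/(d₁·d₂).
n₁·d₂ = 3*s^3 + 6.3*s^2 + 25.95*s - 92.625. n₂·d₁ = 3*s^3 + 11.1*s^2 + 5.88*s - 16.47. Sum = 6*s^3 + 17.4*s^2 + 31.83*s - 109.095. d₁·d₂ = s^4 + 8.6*s^3 + 40.75*s^2 + 99.15*s + 99.125.
H(s) = (6*s^3 + 17.4*s^2 + 31.83*s - 109.095)/(s^4 + 8.6*s^3 + 40.75*s^2 + 99.15*s + 99.125)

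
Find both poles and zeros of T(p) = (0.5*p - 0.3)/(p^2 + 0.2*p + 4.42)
Set denominator = 0: p^2 + 0.2*p + 4.42 = 0 → Poles: -0.1 + 2.1j, -0.1 - 2.1j
Set numerator = 0: 0.5*p - 0.3 = 0 → Zeros: 0.6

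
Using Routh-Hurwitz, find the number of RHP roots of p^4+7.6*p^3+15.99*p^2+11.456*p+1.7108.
Routh array:
p^4: [1, 15.99, 1.7108]; p^3: [7.6, 11.456]; p^2: [14.4826, 1.7108]; p^1: [10.5582]; p^0: [1.7108]
First column: [1, 7.6, 14.4826, 10.5582, 1.7108]. Sign changes = RHP roots = 0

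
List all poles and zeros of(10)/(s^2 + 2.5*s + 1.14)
Set denominator = 0: s^2 + 2.5*s + 1.14 = (s + 1.9)(s + 0.6) = 0 → Poles: -0.6, -1.9
Numerator is a nonzero constant (10) → Zeros: none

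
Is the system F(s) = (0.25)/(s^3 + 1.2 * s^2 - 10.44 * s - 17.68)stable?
Denominator: s^3 + 1.2*s^2 - 10.44*s - 17.68 = (s - 3.4)(s + 2)(s + 2.6). Poles: -2, -2.6, 3.4. All Re(p)<0: No (unstable)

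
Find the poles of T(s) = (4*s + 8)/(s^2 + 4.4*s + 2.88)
Set denominator = 0: s^2 + 4.4*s + 2.88 = (s + 0.8)(s + 3.6) = 0 → Poles: -0.8, -3.6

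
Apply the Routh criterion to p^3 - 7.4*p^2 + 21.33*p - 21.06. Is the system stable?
Routh array:
p^3: [1, 21.33]; p^2: [-7.4, -21.06]; p^1: [18.4841]; p^0: [-21.06]
First column: [1, -7.4, 18.4841, -21.06]. Sign changes = 3.
No, unstable (3 RHP root(s))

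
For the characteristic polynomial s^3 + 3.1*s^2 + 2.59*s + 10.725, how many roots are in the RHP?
s^3 + 3.1*s^2 + 2.59*s + 10.725 = (s + 3.3)(s^2 - 0.2*s + 3.25). Poles: -3.3, 0.1 + 1.8j, 0.1 - 1.8j. RHP poles (Re>0): 2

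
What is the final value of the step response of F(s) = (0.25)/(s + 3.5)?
FVT: lim_{t→∞} y(t) = lim_{s→0} s*Y(s) where Y(s) = F(s)/s.
= lim_{s→0} F(s) = F(0) = num(0)/den(0) = 0.25/3.5 = 0.07143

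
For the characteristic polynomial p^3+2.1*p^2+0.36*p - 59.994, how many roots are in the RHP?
p^3 + 2.1*p^2 + 0.36*p - 59.994 = (p - 3.3)(p^2 + 5.4*p + 18.18). Poles: -2.7 + 3.3j, -2.7 - 3.3j, 3.3. RHP poles (Re>0): 1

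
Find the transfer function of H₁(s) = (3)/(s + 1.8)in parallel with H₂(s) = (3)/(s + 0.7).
Parallel: H = H₁ + H₂ = (n₁·d₂ + n₂·d₁)/(d₁·d₂).
n₁·d₂ = 3*s + 2.1. n₂·d₁ = 3*s + 5.4. Sum = 6*s + 7.5. d₁·d₂ = s^2 + 2.5*s + 1.26.
H(s) = (6*s + 7.5)/(s^2 + 2.5*s + 1.26)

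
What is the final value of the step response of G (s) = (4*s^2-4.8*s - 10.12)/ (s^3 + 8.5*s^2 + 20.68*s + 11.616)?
FVT: lim_{t→∞} y(t) = lim_{s→0} s*Y(s) where Y(s) = G(s)/s.
= lim_{s→0} G(s) = G(0) = num(0)/den(0) = -10.12/11.616 = -0.8712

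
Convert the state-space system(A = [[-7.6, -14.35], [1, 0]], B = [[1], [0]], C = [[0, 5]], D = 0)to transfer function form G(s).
G(s) = C(sI - A)⁻¹B + D.
Characteristic polynomial det(sI - A) = s^2 + 7.6*s + 14.35.
Numerator from C·adj(sI-A)·B + D·det(sI-A) = 5.
G(s) = (5)/(s^2 + 7.6*s + 14.35)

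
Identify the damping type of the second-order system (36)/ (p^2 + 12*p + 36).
Standard form: ωn²/(p²+2ζωn·p+ωn²) gives ωn=6, ζ=1.
Critically damped (ζ = 1)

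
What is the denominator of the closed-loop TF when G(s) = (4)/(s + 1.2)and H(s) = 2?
Characteristic poly = G_den * H_den + G_num * H_num = (s + 1.2) + (8) = s + 9.2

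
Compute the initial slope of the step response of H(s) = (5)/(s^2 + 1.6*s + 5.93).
IVT: y'(0⁺) = lim_{s→∞} s²·Y(s) = lim_{s→∞} s·H(s).
deg(num) = 0, deg(den) = 2, relative degree = 2 ≥ 2, so s·H(s) → 0. Initial slope = 0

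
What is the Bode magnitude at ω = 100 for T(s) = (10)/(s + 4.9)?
Substitute s = j*100: T(j100) = 0.00488826 - 0.0997605j.
|T(j100)| = sqrt(Re² + Im²) = 0.09988.
20*log₁₀(0.09988) = -20.01 dB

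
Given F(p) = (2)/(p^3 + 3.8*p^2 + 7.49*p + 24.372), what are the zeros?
Numerator is a nonzero constant (2) → Zeros: none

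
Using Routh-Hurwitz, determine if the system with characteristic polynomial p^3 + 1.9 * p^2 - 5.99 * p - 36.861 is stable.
Routh array:
p^3: [1, -5.99]; p^2: [1.9, -36.861]; p^1: [13.4105]; p^0: [-36.861]
First column: [1, 1.9, 13.4105, -36.861]. Sign changes = 1.
No, unstable (1 RHP root(s))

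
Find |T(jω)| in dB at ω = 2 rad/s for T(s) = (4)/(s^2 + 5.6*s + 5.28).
Substitute s = j*2: T(j2) = 0.0402901 - 0.352538j.
|T(j2)| = sqrt(Re² + Im²) = 0.3548.
20*log₁₀(0.3548) = -9.00 dB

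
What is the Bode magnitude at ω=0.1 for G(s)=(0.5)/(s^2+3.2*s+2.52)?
Substitute s = j*0.1: G(j0.1) = 0.196017 - 0.0249902j.
|G(j0.1)| = sqrt(Re² + Im²) = 0.1976.
20*log₁₀(0.1976) = -14.08 dB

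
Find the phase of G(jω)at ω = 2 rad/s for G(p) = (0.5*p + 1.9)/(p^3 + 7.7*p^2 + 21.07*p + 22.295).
Substitute p = j*2: G(j2) = 0.0145253 - 0.0592718j.
∠G(j2) = atan2(Im, Re) = atan2(-0.0592718, 0.0145253) = -76.23°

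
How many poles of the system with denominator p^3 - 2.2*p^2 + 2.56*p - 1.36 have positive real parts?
p^3 - 2.2*p^2 + 2.56*p - 1.36 = (p - 1)(p^2 - 1.2*p + 1.36). Poles: 0.6 + 1j, 0.6 - 1j, 1. RHP poles (Re>0): 3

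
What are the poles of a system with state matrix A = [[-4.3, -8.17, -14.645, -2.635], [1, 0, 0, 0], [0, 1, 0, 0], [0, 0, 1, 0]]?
Eigenvalues solve det(λI - A) = 0.
Characteristic polynomial: λ^4 + 4.3*λ^3 + 8.17*λ^2 + 14.645*λ + 2.635 = 0.
Factor: (λ + 0.2)(λ + 3.1)(λ^2 + λ + 4.25) = 0.
Roots: -0.2, -0.5 + 2j, -0.5 - 2j, -3.1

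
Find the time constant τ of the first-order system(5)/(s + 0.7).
First-order system: τ = -1/pole. Pole = -0.7. τ = -1/(-0.7) = 1.429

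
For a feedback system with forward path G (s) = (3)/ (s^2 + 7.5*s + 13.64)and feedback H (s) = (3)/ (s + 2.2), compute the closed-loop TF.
Closed-loop T = G/(1+GH).
Numerator: G_num * H_den = 3*s + 6.6.
Denominator: G_den * H_den + G_num * H_num = (s^3 + 9.7*s^2 + 30.14*s + 30.008) + (9) = s^3 + 9.7*s^2 + 30.14*s + 39.008.
T(s) = (3*s + 6.6)/(s^3 + 9.7*s^2 + 30.14*s + 39.008)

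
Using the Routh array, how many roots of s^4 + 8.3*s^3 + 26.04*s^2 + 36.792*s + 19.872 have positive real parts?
Routh array:
s^4: [1, 26.04, 19.872]; s^3: [8.3, 36.792]; s^2: [21.6072, 19.872]; s^1: [29.1586]; s^0: [19.872]
First column: [1, 8.3, 21.6072, 29.1586, 19.872]. Sign changes = RHP roots = 0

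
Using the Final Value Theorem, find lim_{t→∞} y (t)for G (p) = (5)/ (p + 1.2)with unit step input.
FVT: lim_{t→∞} y(t) = lim_{p→0} p*Y(p) where Y(p) = G(p)/p.
= lim_{p→0} G(p) = G(0) = num(0)/den(0) = 5/1.2 = 4.167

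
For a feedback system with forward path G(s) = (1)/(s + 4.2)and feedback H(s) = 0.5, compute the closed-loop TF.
Closed-loop T = G/(1+GH).
Numerator: G_num * H_den = 1.
Denominator: G_den * H_den + G_num * H_num = (s + 4.2) + (0.5) = s + 4.7.
T(s) = (1)/(s + 4.7)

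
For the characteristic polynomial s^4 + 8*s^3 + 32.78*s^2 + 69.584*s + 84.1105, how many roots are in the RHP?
s^4 + 8*s^3 + 32.78*s^2 + 69.584*s + 84.1105 = (s^2 + 5.4*s + 11.29)(s^2 + 2.6*s + 7.45). Poles: -1.3 + 2.4j, -1.3 - 2.4j, -2.7 + 2j, -2.7 - 2j. RHP poles (Re>0): 0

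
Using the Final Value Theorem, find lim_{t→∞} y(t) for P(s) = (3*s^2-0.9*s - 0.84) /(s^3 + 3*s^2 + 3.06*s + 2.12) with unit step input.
FVT: lim_{t→∞} y(t) = lim_{s→0} s*Y(s) where Y(s) = P(s)/s.
= lim_{s→0} P(s) = P(0) = num(0)/den(0) = -0.84/2.12 = -0.3962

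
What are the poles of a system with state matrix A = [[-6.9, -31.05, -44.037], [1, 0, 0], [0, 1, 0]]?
Eigenvalues solve det(λI - A) = 0.
Characteristic polynomial: λ^3 + 6.9*λ^2 + 31.05*λ + 44.037 = 0.
Factor: (λ + 2.1)(λ^2 + 4.8*λ + 20.97) = 0.
Roots: -2.1, -2.4 + 3.9j, -2.4 - 3.9j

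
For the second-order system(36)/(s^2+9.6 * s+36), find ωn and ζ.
Standard form: ωn²/(s²+2ζωn·s+ωn²).
const=36=ωn² → ωn=6, s coeff=9.6=2ζωn → ζ=0.8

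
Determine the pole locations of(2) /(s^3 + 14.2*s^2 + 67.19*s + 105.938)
Set denominator = 0: s^3 + 14.2*s^2 + 67.19*s + 105.938 = (s + 4.7)(s + 4.9)(s + 4.6) = 0 → Poles: -4.6, -4.7, -4.9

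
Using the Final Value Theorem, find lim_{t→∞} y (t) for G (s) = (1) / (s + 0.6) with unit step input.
FVT: lim_{t→∞} y(t) = lim_{s→0} s*Y(s) where Y(s) = G(s)/s.
= lim_{s→0} G(s) = G(0) = num(0)/den(0) = 1/0.6 = 1.667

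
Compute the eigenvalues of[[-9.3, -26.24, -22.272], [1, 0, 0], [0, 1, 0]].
Eigenvalues solve det(λI - A) = 0.
Characteristic polynomial: λ^3 + 9.3*λ^2 + 26.24*λ + 22.272 = 0.
Factor: (λ + 2.9)(λ + 4.8)(λ + 1.6) = 0.
Roots: -1.6, -2.9, -4.8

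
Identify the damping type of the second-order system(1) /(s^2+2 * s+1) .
Standard form: ωn²/(s²+2ζωn·s+ωn²) gives ωn=1, ζ=1.
Critically damped (ζ = 1)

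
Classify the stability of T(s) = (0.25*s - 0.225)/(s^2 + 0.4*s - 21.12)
Denominator: s^2 + 0.4*s - 21.12 = (s - 4.4)(s + 4.8). Poles: -4.8, 4.4. Unstable (1 pole(s) in RHP)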